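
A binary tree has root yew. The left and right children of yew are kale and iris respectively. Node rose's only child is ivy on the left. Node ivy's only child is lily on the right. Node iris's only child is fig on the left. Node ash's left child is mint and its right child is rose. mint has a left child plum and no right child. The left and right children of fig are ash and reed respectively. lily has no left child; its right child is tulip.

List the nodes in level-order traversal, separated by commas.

yew, kale, iris, fig, ash, reed, mint, rose, plum, ivy, lily, tulip

Level-order visits nodes level by level from the root, left to right within each level.
Level 0: yew
Level 1: kale, iris
Level 2: fig
Level 3: ash, reed
Level 4: mint, rose
Level 5: plum, ivy
Level 6: lily
Level 7: tulip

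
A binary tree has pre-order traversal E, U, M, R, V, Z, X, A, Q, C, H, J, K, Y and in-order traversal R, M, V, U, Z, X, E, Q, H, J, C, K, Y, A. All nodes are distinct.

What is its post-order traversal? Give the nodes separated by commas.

R, V, M, X, Z, U, J, H, Y, K, C, Q, A, E

The first element of pre-order is the root; it splits in-order into left and right subtrees.
Root E: left subtree has 6 nodes {R, M, V, U, Z, X}, right has 7 {Q, H, J, C, K, Y, A}.
  Root U: left subtree has 3 nodes {R, M, V}, right has 2 {Z, X}.
    Root M: left subtree has 1 node {R}, right has 1 {V}.
    Root Z: left subtree has 0 nodes { }, right has 1 {X}.
  Root A: left subtree has 6 nodes {Q, H, J, C, K, Y}, right has 0 { }.
    Root Q: left subtree has 0 nodes { }, right has 5 {H, J, C, K, Y}.
      Root C: left subtree has 2 nodes {H, J}, right has 2 {K, Y}.
        Root H: left subtree has 0 nodes { }, right has 1 {J}.
        Root K: left subtree has 0 nodes { }, right has 1 {Y}.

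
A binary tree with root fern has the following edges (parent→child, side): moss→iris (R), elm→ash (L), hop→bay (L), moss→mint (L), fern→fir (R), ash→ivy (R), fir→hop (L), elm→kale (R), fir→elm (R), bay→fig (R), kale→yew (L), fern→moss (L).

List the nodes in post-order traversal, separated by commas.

mint, iris, moss, fig, bay, hop, ivy, ash, yew, kale, elm, fir, fern

Post-order visits the left subtree, then the right subtree, then the node.
At fern: go left to moss.
  At moss: go left to mint.
    mint is a leaf — visit mint.
  At moss: go right to iris.
    iris is a leaf — visit iris.
  Visit moss.
At fern: go right to fir.
  At fir: go left to hop.
    At hop: go left to bay.
      At bay: no left child.
      At bay: go right to fig.
        fig is a leaf — visit fig.
      Visit bay.
    At hop: no right child.
    Visit hop.
  At fir: go right to elm.
    At elm: go left to ash.
      At ash: no left child.
      At ash: go right to ivy.
        ivy is a leaf — visit ivy.
      Visit ash.
    At elm: go right to kale.
      At kale: go left to yew.
        yew is a leaf — visit yew.
      At kale: no right child.
      Visit kale.
    Visit elm.
  Visit fir.
Visit fern.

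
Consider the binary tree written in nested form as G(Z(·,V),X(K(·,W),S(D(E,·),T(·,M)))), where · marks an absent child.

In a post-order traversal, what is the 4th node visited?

Post-order visits the left subtree, then the right subtree, then the node.
At G: go left to Z.
  At Z: no left child.
  At Z: go right to V.
    V is a leaf — visit V.
  Visit Z.
At G: go right to X.
  At X: go left to K.
    At K: no left child.
    At K: go right to W.
      W is a leaf — visit W.
    Visit K.
  At X: go right to S.
    At S: go left to D.
      At D: go left to E.
        E is a leaf — visit E.
      At D: no right child.
      Visit D.
    At S: go right to T.
      At T: no left child.
      At T: go right to M.
        M is a leaf — visit M.
      Visit T.
    Visit S.
  Visit X.
Visit G.
Full post-order sequence: V, Z, W, K, E, D, M, T, S, X, G.

K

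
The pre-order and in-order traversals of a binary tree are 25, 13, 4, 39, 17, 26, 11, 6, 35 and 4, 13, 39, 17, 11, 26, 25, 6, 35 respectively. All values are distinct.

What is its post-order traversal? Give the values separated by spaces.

4 11 26 17 39 13 35 6 25

The first element of pre-order is the root; it splits in-order into left and right subtrees.
Root 25: left subtree has 6 nodes {4, 13, 39, 17, 11, 26}, right has 2 {6, 35}.
  Root 13: left subtree has 1 node {4}, right has 4 {39, 17, 11, 26}.
    Root 39: left subtree has 0 nodes { }, right has 3 {17, 11, 26}.
      Root 17: left subtree has 0 nodes { }, right has 2 {11, 26}.
        Root 26: left subtree has 1 node {11}, right has 0 { }.
  Root 6: left subtree has 0 nodes { }, right has 1 {35}.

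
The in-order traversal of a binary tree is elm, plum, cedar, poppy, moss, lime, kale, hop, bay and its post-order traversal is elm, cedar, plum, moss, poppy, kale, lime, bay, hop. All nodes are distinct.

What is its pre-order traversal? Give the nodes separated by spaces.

hop lime poppy plum elm cedar moss kale bay

The last element of post-order is the root; it splits in-order into left and right subtrees.
Root hop: left subtree has 7 nodes {elm, plum, cedar, poppy, moss, lime, kale}, right has 1 {bay}.
  Root lime: left subtree has 5 nodes {elm, plum, cedar, poppy, moss}, right has 1 {kale}.
    Root poppy: left subtree has 3 nodes {elm, plum, cedar}, right has 1 {moss}.
      Root plum: left subtree has 1 node {elm}, right has 1 {cedar}.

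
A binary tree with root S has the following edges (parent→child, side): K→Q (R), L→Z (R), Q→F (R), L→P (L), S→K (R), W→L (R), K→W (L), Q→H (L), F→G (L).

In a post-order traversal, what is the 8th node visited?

Q

Post-order visits the left subtree, then the right subtree, then the node.
At S: no left child.
At S: go right to K.
  At K: go left to W.
    At W: no left child.
    At W: go right to L.
      At L: go left to P.
        P is a leaf — visit P.
      At L: go right to Z.
        Z is a leaf — visit Z.
      Visit L.
    Visit W.
  At K: go right to Q.
    At Q: go left to H.
      H is a leaf — visit H.
    At Q: go right to F.
      At F: go left to G.
        G is a leaf — visit G.
      At F: no right child.
      Visit F.
    Visit Q.
  Visit K.
Visit S.
Full post-order sequence: P, Z, L, W, H, G, F, Q, K, S.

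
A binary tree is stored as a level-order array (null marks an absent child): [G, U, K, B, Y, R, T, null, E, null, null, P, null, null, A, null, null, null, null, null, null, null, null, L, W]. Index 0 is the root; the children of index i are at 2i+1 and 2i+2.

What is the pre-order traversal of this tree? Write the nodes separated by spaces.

Pre-order visits the node, then its left subtree, then its right subtree.
Visit G.
At G: go left to U.
  Visit U.
  At U: go left to B.
    Visit B.
    At B: no left child.
    At B: go right to E.
      E is a leaf — visit E.
  At U: go right to Y.
    Y is a leaf — visit Y.
At G: go right to K.
  Visit K.
  At K: go left to R.
    Visit R.
    At R: go left to P.
      Visit P.
      At P: go left to L.
        L is a leaf — visit L.
      At P: go right to W.
        W is a leaf — visit W.
    At R: no right child.
  At K: go right to T.
    Visit T.
    At T: no left child.
    At T: go right to A.
      A is a leaf — visit A.

G U B E Y K R P L W T A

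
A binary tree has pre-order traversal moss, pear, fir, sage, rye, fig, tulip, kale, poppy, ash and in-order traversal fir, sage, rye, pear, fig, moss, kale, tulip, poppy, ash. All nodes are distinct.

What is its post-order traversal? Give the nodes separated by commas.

rye, sage, fir, fig, pear, kale, ash, poppy, tulip, moss

The first element of pre-order is the root; it splits in-order into left and right subtrees.
Root moss: left subtree has 5 nodes {fir, sage, rye, pear, fig}, right has 4 {kale, tulip, poppy, ash}.
  Root pear: left subtree has 3 nodes {fir, sage, rye}, right has 1 {fig}.
    Root fir: left subtree has 0 nodes { }, right has 2 {sage, rye}.
      Root sage: left subtree has 0 nodes { }, right has 1 {rye}.
  Root tulip: left subtree has 1 node {kale}, right has 2 {poppy, ash}.
    Root poppy: left subtree has 0 nodes { }, right has 1 {ash}.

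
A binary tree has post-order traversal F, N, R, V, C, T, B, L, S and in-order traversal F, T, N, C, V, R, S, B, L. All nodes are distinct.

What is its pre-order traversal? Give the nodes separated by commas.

The last element of post-order is the root; it splits in-order into left and right subtrees.
Root S: left subtree has 6 nodes {F, T, N, C, V, R}, right has 2 {B, L}.
  Root T: left subtree has 1 node {F}, right has 4 {N, C, V, R}.
    Root C: left subtree has 1 node {N}, right has 2 {V, R}.
      Root V: left subtree has 0 nodes { }, right has 1 {R}.
  Root L: left subtree has 1 node {B}, right has 0 { }.

S, T, F, C, N, V, R, L, B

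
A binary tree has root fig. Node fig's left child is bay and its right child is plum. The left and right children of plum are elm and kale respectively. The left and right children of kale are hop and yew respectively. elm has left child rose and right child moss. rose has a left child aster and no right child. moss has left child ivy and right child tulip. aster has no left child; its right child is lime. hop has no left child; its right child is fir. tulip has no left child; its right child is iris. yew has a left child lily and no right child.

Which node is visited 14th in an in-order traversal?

In-order visits the left subtree, then the node, then the right subtree.
At fig: go left to bay.
  bay is a leaf — visit bay.
Visit fig.
At fig: go right to plum.
  At plum: go left to elm.
    At elm: go left to rose.
      At rose: go left to aster.
        At aster: no left child.
        Visit aster.
        At aster: go right to lime.
          lime is a leaf — visit lime.
      Visit rose.
      At rose: no right child.
    Visit elm.
    At elm: go right to moss.
      At moss: go left to ivy.
        ivy is a leaf — visit ivy.
      Visit moss.
      At moss: go right to tulip.
        At tulip: no left child.
        Visit tulip.
        At tulip: go right to iris.
          iris is a leaf — visit iris.
  Visit plum.
  At plum: go right to kale.
    At kale: go left to hop.
      At hop: no left child.
      Visit hop.
      At hop: go right to fir.
        fir is a leaf — visit fir.
    Visit kale.
    At kale: go right to yew.
      At yew: go left to lily.
        lily is a leaf — visit lily.
      Visit yew.
      At yew: no right child.
Full in-order sequence: bay, fig, aster, lime, rose, elm, ivy, moss, tulip, iris, plum, hop, fir, kale, lily, yew.

kale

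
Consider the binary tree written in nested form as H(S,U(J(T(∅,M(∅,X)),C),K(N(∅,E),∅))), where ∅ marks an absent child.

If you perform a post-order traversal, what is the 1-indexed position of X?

Post-order visits the left subtree, then the right subtree, then the node.
At H: go left to S.
  S is a leaf — visit S.
At H: go right to U.
  At U: go left to J.
    At J: go left to T.
      At T: no left child.
      At T: go right to M.
        At M: no left child.
        At M: go right to X.
          X is a leaf — visit X.
        Visit M.
      Visit T.
    At J: go right to C.
      C is a leaf — visit C.
    Visit J.
  At U: go right to K.
    At K: go left to N.
      At N: no left child.
      At N: go right to E.
        E is a leaf — visit E.
      Visit N.
    At K: no right child.
    Visit K.
  Visit U.
Visit H.
Full post-order sequence: S, X, M, T, C, J, E, N, K, U, H.

2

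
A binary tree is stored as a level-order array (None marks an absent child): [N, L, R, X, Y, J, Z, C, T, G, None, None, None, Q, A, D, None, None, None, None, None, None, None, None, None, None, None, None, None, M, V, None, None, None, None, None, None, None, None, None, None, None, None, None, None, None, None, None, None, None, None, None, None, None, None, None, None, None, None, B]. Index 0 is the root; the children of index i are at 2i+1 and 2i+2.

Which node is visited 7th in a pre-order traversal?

Y

Pre-order visits the node, then its left subtree, then its right subtree.
Visit N.
At N: go left to L.
  Visit L.
  At L: go left to X.
    Visit X.
    At X: go left to C.
      Visit C.
      At C: go left to D.
        D is a leaf — visit D.
      At C: no right child.
    At X: go right to T.
      T is a leaf — visit T.
  At L: go right to Y.
    Visit Y.
    At Y: go left to G.
      G is a leaf — visit G.
    At Y: no right child.
At N: go right to R.
  Visit R.
  At R: go left to J.
    J is a leaf — visit J.
  At R: go right to Z.
    Visit Z.
    At Z: go left to Q.
      Q is a leaf — visit Q.
    At Z: go right to A.
      Visit A.
      At A: go left to M.
        Visit M.
        At M: go left to B.
          B is a leaf — visit B.
        At M: no right child.
      At A: go right to V.
        V is a leaf — visit V.
Full pre-order sequence: N, L, X, C, D, T, Y, G, R, J, Z, Q, A, M, B, V.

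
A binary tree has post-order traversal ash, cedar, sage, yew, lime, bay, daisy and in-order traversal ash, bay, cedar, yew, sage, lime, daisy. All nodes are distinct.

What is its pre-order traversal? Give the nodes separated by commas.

The last element of post-order is the root; it splits in-order into left and right subtrees.
Root daisy: left subtree has 6 nodes {ash, bay, cedar, yew, sage, lime}, right has 0 { }.
  Root bay: left subtree has 1 node {ash}, right has 4 {cedar, yew, sage, lime}.
    Root lime: left subtree has 3 nodes {cedar, yew, sage}, right has 0 { }.
      Root yew: left subtree has 1 node {cedar}, right has 1 {sage}.

daisy, bay, ash, lime, yew, cedar, sage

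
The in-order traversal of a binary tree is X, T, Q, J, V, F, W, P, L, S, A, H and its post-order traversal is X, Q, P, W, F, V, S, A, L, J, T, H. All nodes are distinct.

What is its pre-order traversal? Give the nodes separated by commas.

H, T, X, J, Q, L, V, F, W, P, A, S

The last element of post-order is the root; it splits in-order into left and right subtrees.
Root H: left subtree has 11 nodes {X, T, Q, J, V, F, W, P, L, S, A}, right has 0 { }.
  Root T: left subtree has 1 node {X}, right has 9 {Q, J, V, F, W, P, L, S, A}.
    Root J: left subtree has 1 node {Q}, right has 7 {V, F, W, P, L, S, A}.
      Root L: left subtree has 4 nodes {V, F, W, P}, right has 2 {S, A}.
        Root V: left subtree has 0 nodes { }, right has 3 {F, W, P}.
          Root F: left subtree has 0 nodes { }, right has 2 {W, P}.
            Root W: left subtree has 0 nodes { }, right has 1 {P}.
        Root A: left subtree has 1 node {S}, right has 0 { }.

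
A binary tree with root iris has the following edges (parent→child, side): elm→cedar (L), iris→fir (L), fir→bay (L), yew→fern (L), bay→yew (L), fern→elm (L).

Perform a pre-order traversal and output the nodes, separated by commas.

Pre-order visits the node, then its left subtree, then its right subtree.
Visit iris.
At iris: go left to fir.
  Visit fir.
  At fir: go left to bay.
    Visit bay.
    At bay: go left to yew.
      Visit yew.
      At yew: go left to fern.
        Visit fern.
        At fern: go left to elm.
          Visit elm.
          At elm: go left to cedar.
            cedar is a leaf — visit cedar.
          At elm: no right child.
        At fern: no right child.
      At yew: no right child.
    At bay: no right child.
  At fir: no right child.
At iris: no right child.

iris, fir, bay, yew, fern, elm, cedar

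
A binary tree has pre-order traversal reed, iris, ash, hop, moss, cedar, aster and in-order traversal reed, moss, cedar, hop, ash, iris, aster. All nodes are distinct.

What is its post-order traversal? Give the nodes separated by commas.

The first element of pre-order is the root; it splits in-order into left and right subtrees.
Root reed: left subtree has 0 nodes { }, right has 6 {moss, cedar, hop, ash, iris, aster}.
  Root iris: left subtree has 4 nodes {moss, cedar, hop, ash}, right has 1 {aster}.
    Root ash: left subtree has 3 nodes {moss, cedar, hop}, right has 0 { }.
      Root hop: left subtree has 2 nodes {moss, cedar}, right has 0 { }.
        Root moss: left subtree has 0 nodes { }, right has 1 {cedar}.

cedar, moss, hop, ash, aster, iris, reed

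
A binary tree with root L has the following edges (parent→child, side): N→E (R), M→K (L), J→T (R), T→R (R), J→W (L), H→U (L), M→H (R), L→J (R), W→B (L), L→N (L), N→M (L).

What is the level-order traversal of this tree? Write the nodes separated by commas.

L, N, J, M, E, W, T, K, H, B, R, U

Level-order visits nodes level by level from the root, left to right within each level.
Level 0: L
Level 1: N, J
Level 2: M, E, W, T
Level 3: K, H, B, R
Level 4: U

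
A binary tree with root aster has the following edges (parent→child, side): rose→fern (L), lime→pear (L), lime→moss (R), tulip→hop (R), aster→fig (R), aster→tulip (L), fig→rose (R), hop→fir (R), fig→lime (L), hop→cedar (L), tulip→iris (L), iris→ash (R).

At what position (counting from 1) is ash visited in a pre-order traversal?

4

Pre-order visits the node, then its left subtree, then its right subtree.
Visit aster.
At aster: go left to tulip.
  Visit tulip.
  At tulip: go left to iris.
    Visit iris.
    At iris: no left child.
    At iris: go right to ash.
      ash is a leaf — visit ash.
  At tulip: go right to hop.
    Visit hop.
    At hop: go left to cedar.
      cedar is a leaf — visit cedar.
    At hop: go right to fir.
      fir is a leaf — visit fir.
At aster: go right to fig.
  Visit fig.
  At fig: go left to lime.
    Visit lime.
    At lime: go left to pear.
      pear is a leaf — visit pear.
    At lime: go right to moss.
      moss is a leaf — visit moss.
  At fig: go right to rose.
    Visit rose.
    At rose: go left to fern.
      fern is a leaf — visit fern.
    At rose: no right child.
Full pre-order sequence: aster, tulip, iris, ash, hop, cedar, fir, fig, lime, pear, moss, rose, fern.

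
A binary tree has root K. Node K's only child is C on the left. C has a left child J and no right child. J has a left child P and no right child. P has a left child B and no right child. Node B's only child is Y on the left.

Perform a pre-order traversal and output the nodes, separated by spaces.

Pre-order visits the node, then its left subtree, then its right subtree.
Visit K.
At K: go left to C.
  Visit C.
  At C: go left to J.
    Visit J.
    At J: go left to P.
      Visit P.
      At P: go left to B.
        Visit B.
        At B: go left to Y.
          Y is a leaf — visit Y.
        At B: no right child.
      At P: no right child.
    At J: no right child.
  At C: no right child.
At K: no right child.

K C J P B Y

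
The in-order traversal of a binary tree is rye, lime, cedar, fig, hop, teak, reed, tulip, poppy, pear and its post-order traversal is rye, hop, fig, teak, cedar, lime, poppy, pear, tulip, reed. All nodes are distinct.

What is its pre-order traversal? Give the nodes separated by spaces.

reed lime rye cedar teak fig hop tulip pear poppy

The last element of post-order is the root; it splits in-order into left and right subtrees.
Root reed: left subtree has 6 nodes {rye, lime, cedar, fig, hop, teak}, right has 3 {tulip, poppy, pear}.
  Root lime: left subtree has 1 node {rye}, right has 4 {cedar, fig, hop, teak}.
    Root cedar: left subtree has 0 nodes { }, right has 3 {fig, hop, teak}.
      Root teak: left subtree has 2 nodes {fig, hop}, right has 0 { }.
        Root fig: left subtree has 0 nodes { }, right has 1 {hop}.
  Root tulip: left subtree has 0 nodes { }, right has 2 {poppy, pear}.
    Root pear: left subtree has 1 node {poppy}, right has 0 { }.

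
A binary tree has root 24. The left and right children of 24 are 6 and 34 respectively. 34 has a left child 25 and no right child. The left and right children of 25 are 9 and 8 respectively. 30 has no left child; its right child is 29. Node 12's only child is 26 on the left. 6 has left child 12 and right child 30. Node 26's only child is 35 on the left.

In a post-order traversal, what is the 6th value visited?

6

Post-order visits the left subtree, then the right subtree, then the node.
At 24: go left to 6.
  At 6: go left to 12.
    At 12: go left to 26.
      At 26: go left to 35.
        35 is a leaf — visit 35.
      At 26: no right child.
      Visit 26.
    At 12: no right child.
    Visit 12.
  At 6: go right to 30.
    At 30: no left child.
    At 30: go right to 29.
      29 is a leaf — visit 29.
    Visit 30.
  Visit 6.
At 24: go right to 34.
  At 34: go left to 25.
    At 25: go left to 9.
      9 is a leaf — visit 9.
    At 25: go right to 8.
      8 is a leaf — visit 8.
    Visit 25.
  At 34: no right child.
  Visit 34.
Visit 24.
Full post-order sequence: 35, 26, 12, 29, 30, 6, 9, 8, 25, 34, 24.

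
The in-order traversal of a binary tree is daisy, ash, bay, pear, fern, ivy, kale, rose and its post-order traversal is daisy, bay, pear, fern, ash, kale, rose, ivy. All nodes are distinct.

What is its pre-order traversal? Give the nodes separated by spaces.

ivy ash daisy fern pear bay rose kale

The last element of post-order is the root; it splits in-order into left and right subtrees.
Root ivy: left subtree has 5 nodes {daisy, ash, bay, pear, fern}, right has 2 {kale, rose}.
  Root ash: left subtree has 1 node {daisy}, right has 3 {bay, pear, fern}.
    Root fern: left subtree has 2 nodes {bay, pear}, right has 0 { }.
      Root pear: left subtree has 1 node {bay}, right has 0 { }.
  Root rose: left subtree has 1 node {kale}, right has 0 { }.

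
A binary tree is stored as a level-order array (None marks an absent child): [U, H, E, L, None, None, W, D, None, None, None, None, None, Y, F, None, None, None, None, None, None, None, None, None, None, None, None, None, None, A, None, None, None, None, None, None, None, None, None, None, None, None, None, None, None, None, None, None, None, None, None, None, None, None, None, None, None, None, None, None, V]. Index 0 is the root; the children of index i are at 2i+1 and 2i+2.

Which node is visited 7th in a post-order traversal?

Post-order visits the left subtree, then the right subtree, then the node.
At U: go left to H.
  At H: go left to L.
    At L: go left to D.
      D is a leaf — visit D.
    At L: no right child.
    Visit L.
  At H: no right child.
  Visit H.
At U: go right to E.
  At E: no left child.
  At E: go right to W.
    At W: go left to Y.
      Y is a leaf — visit Y.
    At W: go right to F.
      At F: go left to A.
        At A: no left child.
        At A: go right to V.
          V is a leaf — visit V.
        Visit A.
      At F: no right child.
      Visit F.
    Visit W.
  Visit E.
Visit U.
Full post-order sequence: D, L, H, Y, V, A, F, W, E, U.

F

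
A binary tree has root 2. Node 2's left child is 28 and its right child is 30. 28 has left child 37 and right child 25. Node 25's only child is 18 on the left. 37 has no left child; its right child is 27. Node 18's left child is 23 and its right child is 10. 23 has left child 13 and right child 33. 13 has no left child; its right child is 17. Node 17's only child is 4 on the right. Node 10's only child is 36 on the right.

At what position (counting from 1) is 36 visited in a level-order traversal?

Level-order visits nodes level by level from the root, left to right within each level.
Level 0: 2
Level 1: 28, 30
Level 2: 37, 25
Level 3: 27, 18
Level 4: 23, 10
Level 5: 13, 33, 36
Level 6: 17
Level 7: 4
Full level-order sequence: 2, 28, 30, 37, 25, 27, 18, 23, 10, 13, 33, 36, 17, 4.

12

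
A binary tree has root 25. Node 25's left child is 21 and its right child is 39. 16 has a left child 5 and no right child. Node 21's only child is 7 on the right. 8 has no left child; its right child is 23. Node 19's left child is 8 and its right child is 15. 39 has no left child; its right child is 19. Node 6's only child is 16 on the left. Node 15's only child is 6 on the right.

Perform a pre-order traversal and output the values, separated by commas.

Pre-order visits the node, then its left subtree, then its right subtree.
Visit 25.
At 25: go left to 21.
  Visit 21.
  At 21: no left child.
  At 21: go right to 7.
    7 is a leaf — visit 7.
At 25: go right to 39.
  Visit 39.
  At 39: no left child.
  At 39: go right to 19.
    Visit 19.
    At 19: go left to 8.
      Visit 8.
      At 8: no left child.
      At 8: go right to 23.
        23 is a leaf — visit 23.
    At 19: go right to 15.
      Visit 15.
      At 15: no left child.
      At 15: go right to 6.
        Visit 6.
        At 6: go left to 16.
          Visit 16.
          At 16: go left to 5.
            5 is a leaf — visit 5.
          At 16: no right child.
        At 6: no right child.

25, 21, 7, 39, 19, 8, 23, 15, 6, 16, 5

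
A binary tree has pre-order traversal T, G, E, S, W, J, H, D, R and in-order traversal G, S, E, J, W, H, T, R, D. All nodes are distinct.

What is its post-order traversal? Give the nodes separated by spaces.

The first element of pre-order is the root; it splits in-order into left and right subtrees.
Root T: left subtree has 6 nodes {G, S, E, J, W, H}, right has 2 {R, D}.
  Root G: left subtree has 0 nodes { }, right has 5 {S, E, J, W, H}.
    Root E: left subtree has 1 node {S}, right has 3 {J, W, H}.
      Root W: left subtree has 1 node {J}, right has 1 {H}.
  Root D: left subtree has 1 node {R}, right has 0 { }.

S J H W E G R D T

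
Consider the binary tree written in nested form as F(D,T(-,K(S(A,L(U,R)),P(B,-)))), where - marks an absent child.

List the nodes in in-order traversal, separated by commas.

In-order visits the left subtree, then the node, then the right subtree.
At F: go left to D.
  D is a leaf — visit D.
Visit F.
At F: go right to T.
  At T: no left child.
  Visit T.
  At T: go right to K.
    At K: go left to S.
      At S: go left to A.
        A is a leaf — visit A.
      Visit S.
      At S: go right to L.
        At L: go left to U.
          U is a leaf — visit U.
        Visit L.
        At L: go right to R.
          R is a leaf — visit R.
    Visit K.
    At K: go right to P.
      At P: go left to B.
        B is a leaf — visit B.
      Visit P.
      At P: no right child.

D, F, T, A, S, U, L, R, K, B, P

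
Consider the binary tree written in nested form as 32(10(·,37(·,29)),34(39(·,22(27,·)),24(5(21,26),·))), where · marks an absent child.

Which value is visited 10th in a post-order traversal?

24

Post-order visits the left subtree, then the right subtree, then the node.
At 32: go left to 10.
  At 10: no left child.
  At 10: go right to 37.
    At 37: no left child.
    At 37: go right to 29.
      29 is a leaf — visit 29.
    Visit 37.
  Visit 10.
At 32: go right to 34.
  At 34: go left to 39.
    At 39: no left child.
    At 39: go right to 22.
      At 22: go left to 27.
        27 is a leaf — visit 27.
      At 22: no right child.
      Visit 22.
    Visit 39.
  At 34: go right to 24.
    At 24: go left to 5.
      At 5: go left to 21.
        21 is a leaf — visit 21.
      At 5: go right to 26.
        26 is a leaf — visit 26.
      Visit 5.
    At 24: no right child.
    Visit 24.
  Visit 34.
Visit 32.
Full post-order sequence: 29, 37, 10, 27, 22, 39, 21, 26, 5, 24, 34, 32.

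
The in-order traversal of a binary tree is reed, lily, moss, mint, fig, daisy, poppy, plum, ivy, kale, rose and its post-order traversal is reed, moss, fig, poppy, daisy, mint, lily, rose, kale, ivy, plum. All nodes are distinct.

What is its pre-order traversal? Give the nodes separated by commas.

The last element of post-order is the root; it splits in-order into left and right subtrees.
Root plum: left subtree has 7 nodes {reed, lily, moss, mint, fig, daisy, poppy}, right has 3 {ivy, kale, rose}.
  Root lily: left subtree has 1 node {reed}, right has 5 {moss, mint, fig, daisy, poppy}.
    Root mint: left subtree has 1 node {moss}, right has 3 {fig, daisy, poppy}.
      Root daisy: left subtree has 1 node {fig}, right has 1 {poppy}.
  Root ivy: left subtree has 0 nodes { }, right has 2 {kale, rose}.
    Root kale: left subtree has 0 nodes { }, right has 1 {rose}.

plum, lily, reed, mint, moss, daisy, fig, poppy, ivy, kale, rose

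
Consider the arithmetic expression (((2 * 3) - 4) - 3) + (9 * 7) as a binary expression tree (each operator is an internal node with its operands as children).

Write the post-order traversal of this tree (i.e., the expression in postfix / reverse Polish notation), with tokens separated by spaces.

2 3 * 4 - 3 - 9 7 * +

Post-order on an expression tree gives postfix notation: for each operator, emit left operand, right operand, then the operator.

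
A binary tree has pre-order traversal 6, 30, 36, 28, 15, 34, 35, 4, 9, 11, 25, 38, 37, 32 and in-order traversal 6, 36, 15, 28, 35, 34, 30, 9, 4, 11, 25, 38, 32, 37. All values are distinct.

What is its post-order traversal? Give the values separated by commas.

The first element of pre-order is the root; it splits in-order into left and right subtrees.
Root 6: left subtree has 0 nodes { }, right has 13 {36, 15, 28, 35, 34, 30, 9, 4, 11, 25, 38, 32, 37}.
  Root 30: left subtree has 5 nodes {36, 15, 28, 35, 34}, right has 7 {9, 4, 11, 25, 38, 32, 37}.
    Root 36: left subtree has 0 nodes { }, right has 4 {15, 28, 35, 34}.
      Root 28: left subtree has 1 node {15}, right has 2 {35, 34}.
        Root 34: left subtree has 1 node {35}, right has 0 { }.
    Root 4: left subtree has 1 node {9}, right has 5 {11, 25, 38, 32, 37}.
      Root 11: left subtree has 0 nodes { }, right has 4 {25, 38, 32, 37}.
        Root 25: left subtree has 0 nodes { }, right has 3 {38, 32, 37}.
          Root 38: left subtree has 0 nodes { }, right has 2 {32, 37}.
            Root 37: left subtree has 1 node {32}, right has 0 { }.

15, 35, 34, 28, 36, 9, 32, 37, 38, 25, 11, 4, 30, 6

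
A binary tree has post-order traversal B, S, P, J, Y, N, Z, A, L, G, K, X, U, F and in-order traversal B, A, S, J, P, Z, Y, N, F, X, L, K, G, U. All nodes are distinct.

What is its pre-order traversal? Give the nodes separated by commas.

F, A, B, Z, J, S, P, N, Y, U, X, K, L, G

The last element of post-order is the root; it splits in-order into left and right subtrees.
Root F: left subtree has 8 nodes {B, A, S, J, P, Z, Y, N}, right has 5 {X, L, K, G, U}.
  Root A: left subtree has 1 node {B}, right has 6 {S, J, P, Z, Y, N}.
    Root Z: left subtree has 3 nodes {S, J, P}, right has 2 {Y, N}.
      Root J: left subtree has 1 node {S}, right has 1 {P}.
      Root N: left subtree has 1 node {Y}, right has 0 { }.
  Root U: left subtree has 4 nodes {X, L, K, G}, right has 0 { }.
    Root X: left subtree has 0 nodes { }, right has 3 {L, K, G}.
      Root K: left subtree has 1 node {L}, right has 1 {G}.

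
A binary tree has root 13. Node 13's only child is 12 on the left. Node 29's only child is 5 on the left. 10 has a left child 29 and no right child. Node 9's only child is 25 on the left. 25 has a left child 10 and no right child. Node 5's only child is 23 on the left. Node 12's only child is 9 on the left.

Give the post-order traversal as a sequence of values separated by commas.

Post-order visits the left subtree, then the right subtree, then the node.
At 13: go left to 12.
  At 12: go left to 9.
    At 9: go left to 25.
      At 25: go left to 10.
        At 10: go left to 29.
          At 29: go left to 5.
            At 5: go left to 23.
              23 is a leaf — visit 23.
            At 5: no right child.
            Visit 5.
          At 29: no right child.
          Visit 29.
        At 10: no right child.
        Visit 10.
      At 25: no right child.
      Visit 25.
    At 9: no right child.
    Visit 9.
  At 12: no right child.
  Visit 12.
At 13: no right child.
Visit 13.

23, 5, 29, 10, 25, 9, 12, 13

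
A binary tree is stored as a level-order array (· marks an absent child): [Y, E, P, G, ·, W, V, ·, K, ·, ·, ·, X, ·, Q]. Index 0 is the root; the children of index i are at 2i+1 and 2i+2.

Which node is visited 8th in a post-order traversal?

P

Post-order visits the left subtree, then the right subtree, then the node.
At Y: go left to E.
  At E: go left to G.
    At G: no left child.
    At G: go right to K.
      K is a leaf — visit K.
    Visit G.
  At E: no right child.
  Visit E.
At Y: go right to P.
  At P: go left to W.
    At W: no left child.
    At W: go right to X.
      X is a leaf — visit X.
    Visit W.
  At P: go right to V.
    At V: no left child.
    At V: go right to Q.
      Q is a leaf — visit Q.
    Visit V.
  Visit P.
Visit Y.
Full post-order sequence: K, G, E, X, W, Q, V, P, Y.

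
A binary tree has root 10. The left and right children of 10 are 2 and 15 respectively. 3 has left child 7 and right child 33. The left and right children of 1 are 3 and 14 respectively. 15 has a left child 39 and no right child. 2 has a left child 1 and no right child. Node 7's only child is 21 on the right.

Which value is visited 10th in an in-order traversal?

In-order visits the left subtree, then the node, then the right subtree.
At 10: go left to 2.
  At 2: go left to 1.
    At 1: go left to 3.
      At 3: go left to 7.
        At 7: no left child.
        Visit 7.
        At 7: go right to 21.
          21 is a leaf — visit 21.
      Visit 3.
      At 3: go right to 33.
        33 is a leaf — visit 33.
    Visit 1.
    At 1: go right to 14.
      14 is a leaf — visit 14.
  Visit 2.
  At 2: no right child.
Visit 10.
At 10: go right to 15.
  At 15: go left to 39.
    39 is a leaf — visit 39.
  Visit 15.
  At 15: no right child.
Full in-order sequence: 7, 21, 3, 33, 1, 14, 2, 10, 39, 15.

15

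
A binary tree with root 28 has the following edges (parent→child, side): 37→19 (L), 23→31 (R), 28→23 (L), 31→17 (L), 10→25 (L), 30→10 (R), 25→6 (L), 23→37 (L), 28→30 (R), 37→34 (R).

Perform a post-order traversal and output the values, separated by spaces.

Post-order visits the left subtree, then the right subtree, then the node.
At 28: go left to 23.
  At 23: go left to 37.
    At 37: go left to 19.
      19 is a leaf — visit 19.
    At 37: go right to 34.
      34 is a leaf — visit 34.
    Visit 37.
  At 23: go right to 31.
    At 31: go left to 17.
      17 is a leaf — visit 17.
    At 31: no right child.
    Visit 31.
  Visit 23.
At 28: go right to 30.
  At 30: no left child.
  At 30: go right to 10.
    At 10: go left to 25.
      At 25: go left to 6.
        6 is a leaf — visit 6.
      At 25: no right child.
      Visit 25.
    At 10: no right child.
    Visit 10.
  Visit 30.
Visit 28.

19 34 37 17 31 23 6 25 10 30 28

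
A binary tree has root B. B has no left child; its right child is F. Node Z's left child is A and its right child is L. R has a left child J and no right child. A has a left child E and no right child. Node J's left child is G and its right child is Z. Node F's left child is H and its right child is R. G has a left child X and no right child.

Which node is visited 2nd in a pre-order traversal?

F

Pre-order visits the node, then its left subtree, then its right subtree.
Visit B.
At B: no left child.
At B: go right to F.
  Visit F.
  At F: go left to H.
    H is a leaf — visit H.
  At F: go right to R.
    Visit R.
    At R: go left to J.
      Visit J.
      At J: go left to G.
        Visit G.
        At G: go left to X.
          X is a leaf — visit X.
        At G: no right child.
      At J: go right to Z.
        Visit Z.
        At Z: go left to A.
          Visit A.
          At A: go left to E.
            E is a leaf — visit E.
          At A: no right child.
        At Z: go right to L.
          L is a leaf — visit L.
    At R: no right child.
Full pre-order sequence: B, F, H, R, J, G, X, Z, A, E, L.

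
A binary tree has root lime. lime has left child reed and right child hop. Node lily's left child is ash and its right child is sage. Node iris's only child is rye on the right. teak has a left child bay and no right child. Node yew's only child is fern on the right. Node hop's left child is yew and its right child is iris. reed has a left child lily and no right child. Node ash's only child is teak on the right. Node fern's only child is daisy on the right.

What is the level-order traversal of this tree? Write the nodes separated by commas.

Level-order visits nodes level by level from the root, left to right within each level.
Level 0: lime
Level 1: reed, hop
Level 2: lily, yew, iris
Level 3: ash, sage, fern, rye
Level 4: teak, daisy
Level 5: bay

lime, reed, hop, lily, yew, iris, ash, sage, fern, rye, teak, daisy, bay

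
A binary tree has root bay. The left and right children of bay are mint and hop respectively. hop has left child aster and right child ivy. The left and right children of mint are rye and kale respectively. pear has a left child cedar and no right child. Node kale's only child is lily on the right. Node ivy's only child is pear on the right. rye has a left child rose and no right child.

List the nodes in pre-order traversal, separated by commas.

bay, mint, rye, rose, kale, lily, hop, aster, ivy, pear, cedar

Pre-order visits the node, then its left subtree, then its right subtree.
Visit bay.
At bay: go left to mint.
  Visit mint.
  At mint: go left to rye.
    Visit rye.
    At rye: go left to rose.
      rose is a leaf — visit rose.
    At rye: no right child.
  At mint: go right to kale.
    Visit kale.
    At kale: no left child.
    At kale: go right to lily.
      lily is a leaf — visit lily.
At bay: go right to hop.
  Visit hop.
  At hop: go left to aster.
    aster is a leaf — visit aster.
  At hop: go right to ivy.
    Visit ivy.
    At ivy: no left child.
    At ivy: go right to pear.
      Visit pear.
      At pear: go left to cedar.
        cedar is a leaf — visit cedar.
      At pear: no right child.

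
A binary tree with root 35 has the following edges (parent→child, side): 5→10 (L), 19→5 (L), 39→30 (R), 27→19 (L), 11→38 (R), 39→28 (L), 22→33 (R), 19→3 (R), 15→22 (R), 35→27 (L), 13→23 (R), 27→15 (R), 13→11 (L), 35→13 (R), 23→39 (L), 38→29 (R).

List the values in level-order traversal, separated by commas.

Level-order visits nodes level by level from the root, left to right within each level.
Level 0: 35
Level 1: 27, 13
Level 2: 19, 15, 11, 23
Level 3: 5, 3, 22, 38, 39
Level 4: 10, 33, 29, 28, 30

35, 27, 13, 19, 15, 11, 23, 5, 3, 22, 38, 39, 10, 33, 29, 28, 30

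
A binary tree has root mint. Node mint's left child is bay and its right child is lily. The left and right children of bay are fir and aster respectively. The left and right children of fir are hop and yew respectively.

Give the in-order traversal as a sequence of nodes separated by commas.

hop, fir, yew, bay, aster, mint, lily

In-order visits the left subtree, then the node, then the right subtree.
At mint: go left to bay.
  At bay: go left to fir.
    At fir: go left to hop.
      hop is a leaf — visit hop.
    Visit fir.
    At fir: go right to yew.
      yew is a leaf — visit yew.
  Visit bay.
  At bay: go right to aster.
    aster is a leaf — visit aster.
Visit mint.
At mint: go right to lily.
  lily is a leaf — visit lily.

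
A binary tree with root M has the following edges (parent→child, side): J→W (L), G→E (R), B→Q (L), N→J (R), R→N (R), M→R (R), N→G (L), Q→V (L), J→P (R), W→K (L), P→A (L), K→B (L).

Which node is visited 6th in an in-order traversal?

In-order visits the left subtree, then the node, then the right subtree.
At M: no left child.
Visit M.
At M: go right to R.
  At R: no left child.
  Visit R.
  At R: go right to N.
    At N: go left to G.
      At G: no left child.
      Visit G.
      At G: go right to E.
        E is a leaf — visit E.
    Visit N.
    At N: go right to J.
      At J: go left to W.
        At W: go left to K.
          At K: go left to B.
            At B: go left to Q.
              At Q: go left to V.
                V is a leaf — visit V.
              Visit Q.
              At Q: no right child.
            Visit B.
            At B: no right child.
          Visit K.
          At K: no right child.
        Visit W.
        At W: no right child.
      Visit J.
      At J: go right to P.
        At P: go left to A.
          A is a leaf — visit A.
        Visit P.
        At P: no right child.
Full in-order sequence: M, R, G, E, N, V, Q, B, K, W, J, A, P.

V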